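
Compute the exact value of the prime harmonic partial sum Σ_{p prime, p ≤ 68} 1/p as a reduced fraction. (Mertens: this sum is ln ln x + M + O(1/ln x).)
Σ 1/p = 13585328068403621603022853/7858321551080267055879090

π(68) = 19, so the primes ≤ 68 are [2, 3, 5, 7, 11, 13, 17, 19, 23, 29, 31, 37, 41, 43, 47, 53, 59, 61, 67]. Summing 1/p over these primes: 13585328068403621603022853/7858321551080267055879090 ≈ 1.7288. Mertens estimate ln ln(68) + 0.2615 ≈ 1.7012.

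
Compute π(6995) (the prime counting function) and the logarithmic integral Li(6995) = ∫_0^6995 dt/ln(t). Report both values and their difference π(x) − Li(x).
π(6995) = 899;  Li(6995) ≈ 913.77;  π(x) − Li(x) ≈ -14.77.

Direct count of primes ≤ 6995 gives π(6995) = 899. Numerical evaluation of the logarithmic integral gives Li(6995) ≈ 913.77. The difference π(x) − Li(x) ≈ -14.77 is typically negative for small/moderate x (Li(x) overestimates), though Littlewood's theorem shows this sign changes infinitely often.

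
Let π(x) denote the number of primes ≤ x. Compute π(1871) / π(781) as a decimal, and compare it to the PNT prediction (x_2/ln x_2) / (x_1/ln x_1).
π(1871)/π(781) = 286/137 ≈ 2.0876;  PNT prediction ≈ 2.1179.

π(781) = 137 and π(1871) = 286, so π(1871)/π(781) ≈ 2.0876. The PNT-predicted ratio is (1871/ln(1871)) / (781/ln(781)) ≈ 2.1179. The two agree to within a few percent, as expected.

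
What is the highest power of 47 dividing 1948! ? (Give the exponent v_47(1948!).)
v_47(1948!) = 41

Legendre's formula: v_p(n!) = Σ_{k ≥ 1} ⌊n / p^k⌋. For p = 47, n = 1948, the terms are:
  ⌊1948/47^1⌋ = ⌊1948/47⌋ = 41
(the next term ⌊1948/47^2⌋ = 0, terminating the sum). Summing: v_47(1948!) = 41 = 41.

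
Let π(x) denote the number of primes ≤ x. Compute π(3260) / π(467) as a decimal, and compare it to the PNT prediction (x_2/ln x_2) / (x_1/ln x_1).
π(3260)/π(467) = 461/91 ≈ 5.0659;  PNT prediction ≈ 5.3039.

π(467) = 91 and π(3260) = 461, so π(3260)/π(467) ≈ 5.0659. The PNT-predicted ratio is (3260/ln(3260)) / (467/ln(467)) ≈ 5.3039. The two agree to within a few percent, as expected.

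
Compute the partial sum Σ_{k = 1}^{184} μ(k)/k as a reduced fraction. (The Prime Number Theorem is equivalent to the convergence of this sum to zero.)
Σ μ(k)/k = -9343595117515137578604221545686714814220917855566318160407897740846266/899557715467591630453369012945614634379252921727391775909918599930435715

Values of μ(k) for 1 ≤ k ≤ 184: μ(1) = 1, μ(2) = -1, μ(3) = -1, μ(5) = -1, μ(6) = 1, μ(7) = -1, μ(10) = 1, μ(11) = -1, μ(13) = -1, μ(14) = 1, μ(15) = 1, μ(17) = -1, μ(19) = -1, μ(21) = 1, μ(22) = 1, μ(23) = -1, μ(26) = 1, μ(29) = -1, μ(30) = -1, μ(31) = -1, μ(33) = 1, μ(34) = 1, μ(35) = 1, μ(37) = -1, μ(38) = 1, μ(39) = 1, μ(41) = -1, μ(42) = -1, μ(43) = -1, μ(46) = 1, μ(47) = -1, μ(51) = 1, μ(53) = -1, μ(55) = 1, μ(57) = 1, μ(58) = 1, μ(59) = -1, μ(61) = -1, μ(62) = 1, μ(65) = 1, μ(66) = -1, μ(67) = -1, μ(69) = 1, μ(70) = -1, μ(71) = -1, μ(73) = -1, μ(74) = 1, μ(77) = 1, μ(78) = -1, μ(79) = -1, μ(82) = 1, μ(83) = -1, μ(85) = 1, μ(86) = 1, μ(87) = 1, μ(89) = -1, μ(91) = 1, μ(93) = 1, μ(94) = 1, μ(95) = 1, μ(97) = -1, μ(101) = -1, μ(102) = -1, μ(103) = -1, μ(105) = -1, μ(106) = 1, μ(107) = -1, μ(109) = -1, μ(110) = -1, μ(111) = 1, μ(113) = -1, μ(114) = -1, μ(115) = 1, μ(118) = 1, μ(119) = 1, μ(122) = 1, μ(123) = 1, μ(127) = -1, μ(129) = 1, μ(130) = -1, μ(131) = -1, μ(133) = 1, μ(134) = 1, μ(137) = -1, μ(138) = -1, μ(139) = -1, μ(141) = 1, μ(142) = 1, μ(143) = 1, μ(145) = 1, μ(146) = 1, μ(149) = -1, μ(151) = -1, μ(154) = -1, μ(155) = 1, μ(157) = -1, μ(158) = 1, μ(159) = 1, μ(161) = 1, μ(163) = -1, μ(165) = -1, μ(166) = 1, μ(167) = -1, μ(170) = -1, μ(173) = -1, μ(174) = -1, μ(177) = 1, μ(178) = 1, μ(179) = -1, μ(181) = -1, μ(182) = -1, μ(183) = 1, with μ = 0 on non-squarefree integers. Summing μ(k)/k for k where μ(k) ≠ 0 gives -9343595117515137578604221545686714814220917855566318160407897740846266/899557715467591630453369012945614634379252921727391775909918599930435715 ≈ -0.0104. (PNT ⟺ this sum → 0 as n → ∞.)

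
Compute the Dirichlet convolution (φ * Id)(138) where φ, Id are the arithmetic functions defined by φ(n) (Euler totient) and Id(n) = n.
(φ * Id)(138) = 675

Divisors of 138: [1, 2, 3, 6, 23, 46, 69, 138]. For each d | 138:
  d = 1: φ(1) · Id(138/1) = 1 · 138 = 138
  d = 2: φ(2) · Id(138/2) = 1 · 69 = 69
  d = 3: φ(3) · Id(138/3) = 2 · 46 = 92
  d = 6: φ(6) · Id(138/6) = 2 · 23 = 46
  d = 23: φ(23) · Id(138/23) = 22 · 6 = 132
  d = 46: φ(46) · Id(138/46) = 22 · 3 = 66
  d = 69: φ(69) · Id(138/69) = 44 · 2 = 88
  d = 138: φ(138) · Id(138/138) = 44 · 1 = 44
Summing: (φ * Id)(138) = 138 + 69 + 92 + 46 + 132 + 66 + 88 + 44 = 675.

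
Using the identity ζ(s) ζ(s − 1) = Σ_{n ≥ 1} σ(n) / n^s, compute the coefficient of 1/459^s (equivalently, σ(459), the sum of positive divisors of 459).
σ(459) = 720

In the product (Σ m^0/m^s)(Σ k / k^s) = Σ (Σ_{d | n} d) / n^s, the coefficient of 1/n^s is σ(n) = Σ_{d | n} d. For n = 459, divisors are [1, 3, 9, 17, 27, 51, 153, 459]; summing: σ(459) = 720.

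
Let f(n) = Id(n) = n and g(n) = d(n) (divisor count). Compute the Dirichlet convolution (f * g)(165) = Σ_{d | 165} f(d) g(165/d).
(Id * d)(165) = 455

Divisors of 165: [1, 3, 5, 11, 15, 33, 55, 165]. For each d | 165:
  d = 1: Id(1) · d(165/1) = 1 · 8 = 8
  d = 3: Id(3) · d(165/3) = 3 · 4 = 12
  d = 5: Id(5) · d(165/5) = 5 · 4 = 20
  d = 11: Id(11) · d(165/11) = 11 · 4 = 44
  d = 15: Id(15) · d(165/15) = 15 · 2 = 30
  d = 33: Id(33) · d(165/33) = 33 · 2 = 66
  d = 55: Id(55) · d(165/55) = 55 · 2 = 110
  d = 165: Id(165) · d(165/165) = 165 · 1 = 165
Summing: (Id * d)(165) = 8 + 12 + 20 + 44 + 30 + 66 + 110 + 165 = 455.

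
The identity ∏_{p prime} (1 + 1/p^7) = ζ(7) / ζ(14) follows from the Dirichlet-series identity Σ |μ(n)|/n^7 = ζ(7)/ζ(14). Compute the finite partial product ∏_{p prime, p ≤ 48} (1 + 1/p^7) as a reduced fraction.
∏ = 263853992248183929955588067841649958807762565359040660091503223132247928290282626850939575242745161896165376/261685269908462752626449098337825267072687203746267710284915637456014619560925349129829845059340019784340625

The primes p ≤ 48 are [2, 3, 5, 7, 11, 13, 17, 19, 23, 29, 31, 37, 41, 43, 47]. For each, (1 + 1/p^7) = (p^7 + 1)/p^7. Multiplying these fractions over p ∈ [2, 3, 5, 7, 11, 13, 17, 19, 23, 29, 31, 37, 41, 43, 47] gives 263853992248183929955588067841649958807762565359040660091503223132247928290282626850939575242745161896165376/261685269908462752626449098337825267072687203746267710284915637456014619560925349129829845059340019784340625. (In the limit P → ∞ this tends to ζ(7)/ζ(14).)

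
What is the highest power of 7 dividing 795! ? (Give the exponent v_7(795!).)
v_7(795!) = 131

Legendre's formula: v_p(n!) = Σ_{k ≥ 1} ⌊n / p^k⌋. For p = 7, n = 795, the terms are:
  ⌊795/7^1⌋ = ⌊795/7⌋ = 113
  ⌊795/7^2⌋ = ⌊795/49⌋ = 16
  ⌊795/7^3⌋ = ⌊795/343⌋ = 2
(the next term ⌊795/7^4⌋ = 0, terminating the sum). Summing: v_7(795!) = 113 + 16 + 2 = 131.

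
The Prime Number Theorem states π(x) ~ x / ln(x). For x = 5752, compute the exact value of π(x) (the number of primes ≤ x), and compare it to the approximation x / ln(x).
π(5752) = 757;  x/ln(x) ≈ 664.41;  relative error ≈ 12.23%.

Directly count primes up to 5752: π(5752) = 757. The PNT approximation gives 5752/ln(5752) ≈ 5752/8.65730 ≈ 664.41. Relative error (π(x) − x/ln(x)) / π(x) ≈ 12.23%; the approximation is known to undercount slightly (Li(x) is a better estimate).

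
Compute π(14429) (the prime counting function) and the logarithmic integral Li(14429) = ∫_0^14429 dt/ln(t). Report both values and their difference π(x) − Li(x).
π(14429) = 1691;  Li(14429) ≈ 1717.12;  π(x) − Li(x) ≈ -26.12.

Direct count of primes ≤ 14429 gives π(14429) = 1691. Numerical evaluation of the logarithmic integral gives Li(14429) ≈ 1717.12. The difference π(x) − Li(x) ≈ -26.12 is typically negative for small/moderate x (Li(x) overestimates), though Littlewood's theorem shows this sign changes infinitely often.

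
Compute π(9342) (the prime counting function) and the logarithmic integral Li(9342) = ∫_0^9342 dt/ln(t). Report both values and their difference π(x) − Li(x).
π(9342) = 1156;  Li(9342) ≈ 1174.43;  π(x) − Li(x) ≈ -18.43.

Direct count of primes ≤ 9342 gives π(9342) = 1156. Numerical evaluation of the logarithmic integral gives Li(9342) ≈ 1174.43. The difference π(x) − Li(x) ≈ -18.43 is typically negative for small/moderate x (Li(x) overestimates), though Littlewood's theorem shows this sign changes infinitely often.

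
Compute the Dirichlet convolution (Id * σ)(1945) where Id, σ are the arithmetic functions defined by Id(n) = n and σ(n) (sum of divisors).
(Id * σ)(1945) = 8569

Divisors of 1945: [1, 5, 389, 1945]. For each d | 1945:
  d = 1: Id(1) · σ(1945/1) = 1 · 2340 = 2340
  d = 5: Id(5) · σ(1945/5) = 5 · 390 = 1950
  d = 389: Id(389) · σ(1945/389) = 389 · 6 = 2334
  d = 1945: Id(1945) · σ(1945/1945) = 1945 · 1 = 1945
Summing: (Id * σ)(1945) = 2340 + 1950 + 2334 + 1945 = 8569.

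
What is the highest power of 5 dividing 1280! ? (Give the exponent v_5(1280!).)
v_5(1280!) = 319

Legendre's formula: v_p(n!) = Σ_{k ≥ 1} ⌊n / p^k⌋. For p = 5, n = 1280, the terms are:
  ⌊1280/5^1⌋ = ⌊1280/5⌋ = 256
  ⌊1280/5^2⌋ = ⌊1280/25⌋ = 51
  ⌊1280/5^3⌋ = ⌊1280/125⌋ = 10
  ⌊1280/5^4⌋ = ⌊1280/625⌋ = 2
(the next term ⌊1280/5^5⌋ = 0, terminating the sum). Summing: v_5(1280!) = 256 + 51 + 10 + 2 = 319.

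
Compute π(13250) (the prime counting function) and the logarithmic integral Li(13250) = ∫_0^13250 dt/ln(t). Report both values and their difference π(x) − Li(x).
π(13250) = 1575;  Li(13250) ≈ 1593.47;  π(x) − Li(x) ≈ -18.47.

Direct count of primes ≤ 13250 gives π(13250) = 1575. Numerical evaluation of the logarithmic integral gives Li(13250) ≈ 1593.47. The difference π(x) − Li(x) ≈ -18.47 is typically negative for small/moderate x (Li(x) overestimates), though Littlewood's theorem shows this sign changes infinitely often.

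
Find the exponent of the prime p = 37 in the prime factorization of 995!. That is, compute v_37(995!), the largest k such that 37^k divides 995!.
v_37(995!) = 26

Legendre's formula: v_p(n!) = Σ_{k ≥ 1} ⌊n / p^k⌋. For p = 37, n = 995, the terms are:
  ⌊995/37^1⌋ = ⌊995/37⌋ = 26
(the next term ⌊995/37^2⌋ = 0, terminating the sum). Summing: v_37(995!) = 26 = 26.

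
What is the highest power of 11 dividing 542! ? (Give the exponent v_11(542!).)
v_11(542!) = 53

Legendre's formula: v_p(n!) = Σ_{k ≥ 1} ⌊n / p^k⌋. For p = 11, n = 542, the terms are:
  ⌊542/11^1⌋ = ⌊542/11⌋ = 49
  ⌊542/11^2⌋ = ⌊542/121⌋ = 4
(the next term ⌊542/11^3⌋ = 0, terminating the sum). Summing: v_11(542!) = 49 + 4 = 53.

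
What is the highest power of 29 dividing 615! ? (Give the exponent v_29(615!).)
v_29(615!) = 21

Legendre's formula: v_p(n!) = Σ_{k ≥ 1} ⌊n / p^k⌋. For p = 29, n = 615, the terms are:
  ⌊615/29^1⌋ = ⌊615/29⌋ = 21
(the next term ⌊615/29^2⌋ = 0, terminating the sum). Summing: v_29(615!) = 21 = 21.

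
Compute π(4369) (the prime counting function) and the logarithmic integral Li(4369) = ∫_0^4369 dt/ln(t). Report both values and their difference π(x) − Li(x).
π(4369) = 596;  Li(4369) ≈ 609.62;  π(x) − Li(x) ≈ -13.62.

Direct count of primes ≤ 4369 gives π(4369) = 596. Numerical evaluation of the logarithmic integral gives Li(4369) ≈ 609.62. The difference π(x) − Li(x) ≈ -13.62 is typically negative for small/moderate x (Li(x) overestimates), though Littlewood's theorem shows this sign changes infinitely often.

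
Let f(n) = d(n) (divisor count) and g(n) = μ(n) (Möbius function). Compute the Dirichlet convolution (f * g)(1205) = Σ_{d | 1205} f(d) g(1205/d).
(d * μ)(1205) = 1

Divisors of 1205: [1, 5, 241, 1205]. For each d | 1205:
  d = 1: d(1) · μ(1205/1) = 1 · 1 = 1
  d = 5: d(5) · μ(1205/5) = 2 · -1 = -2
  d = 241: d(241) · μ(1205/241) = 2 · -1 = -2
  d = 1205: d(1205) · μ(1205/1205) = 4 · 1 = 4
Summing: (d * μ)(1205) = 1 + -2 + -2 + 4 = 1.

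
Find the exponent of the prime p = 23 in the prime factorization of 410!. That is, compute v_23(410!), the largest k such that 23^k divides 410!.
v_23(410!) = 17

Legendre's formula: v_p(n!) = Σ_{k ≥ 1} ⌊n / p^k⌋. For p = 23, n = 410, the terms are:
  ⌊410/23^1⌋ = ⌊410/23⌋ = 17
(the next term ⌊410/23^2⌋ = 0, terminating the sum). Summing: v_23(410!) = 17 = 17.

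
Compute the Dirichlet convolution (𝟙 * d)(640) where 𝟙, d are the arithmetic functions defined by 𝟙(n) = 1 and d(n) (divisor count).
(𝟙 * d)(640) = 108

Divisors of 640: [1, 2, 4, 5, 8, 10, 16, 20, 32, 40, 64, 80, 128, 160, 320, 640]. For each d | 640:
  d = 1: 𝟙(1) · d(640/1) = 1 · 16 = 16
  d = 2: 𝟙(2) · d(640/2) = 1 · 14 = 14
  d = 4: 𝟙(4) · d(640/4) = 1 · 12 = 12
  d = 5: 𝟙(5) · d(640/5) = 1 · 8 = 8
  d = 8: 𝟙(8) · d(640/8) = 1 · 10 = 10
  d = 10: 𝟙(10) · d(640/10) = 1 · 7 = 7
  d = 16: 𝟙(16) · d(640/16) = 1 · 8 = 8
  d = 20: 𝟙(20) · d(640/20) = 1 · 6 = 6
  d = 32: 𝟙(32) · d(640/32) = 1 · 6 = 6
  d = 40: 𝟙(40) · d(640/40) = 1 · 5 = 5
  d = 64: 𝟙(64) · d(640/64) = 1 · 4 = 4
  d = 80: 𝟙(80) · d(640/80) = 1 · 4 = 4
  d = 128: 𝟙(128) · d(640/128) = 1 · 2 = 2
  d = 160: 𝟙(160) · d(640/160) = 1 · 3 = 3
  d = 320: 𝟙(320) · d(640/320) = 1 · 2 = 2
  d = 640: 𝟙(640) · d(640/640) = 1 · 1 = 1
Summing: (𝟙 * d)(640) = 16 + 14 + 12 + 8 + 10 + 7 + 8 + 6 + 6 + 5 + 4 + 4 + 2 + 3 + 2 + 1 = 108.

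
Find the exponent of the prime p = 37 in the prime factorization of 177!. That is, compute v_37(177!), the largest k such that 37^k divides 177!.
v_37(177!) = 4

Legendre's formula: v_p(n!) = Σ_{k ≥ 1} ⌊n / p^k⌋. For p = 37, n = 177, the terms are:
  ⌊177/37^1⌋ = ⌊177/37⌋ = 4
(the next term ⌊177/37^2⌋ = 0, terminating the sum). Summing: v_37(177!) = 4 = 4.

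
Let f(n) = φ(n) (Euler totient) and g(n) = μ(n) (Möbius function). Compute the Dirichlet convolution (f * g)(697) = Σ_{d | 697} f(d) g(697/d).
(φ * μ)(697) = 585

Divisors of 697: [1, 17, 41, 697]. For each d | 697:
  d = 1: φ(1) · μ(697/1) = 1 · 1 = 1
  d = 17: φ(17) · μ(697/17) = 16 · -1 = -16
  d = 41: φ(41) · μ(697/41) = 40 · -1 = -40
  d = 697: φ(697) · μ(697/697) = 640 · 1 = 640
Summing: (φ * μ)(697) = 1 + -16 + -40 + 640 = 585.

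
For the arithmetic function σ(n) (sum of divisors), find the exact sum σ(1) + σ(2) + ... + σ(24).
Σ_{n ≤ 24} σ(n) = 491

Compute σ(n) for each 1 ≤ n ≤ 24: σ(1) = 1, σ(2) = 3, σ(3) = 4, σ(4) = 7, σ(5) = 6, σ(6) = 12, σ(7) = 8, σ(8) = 15, σ(9) = 13, σ(10) = 18, σ(11) = 12, σ(12) = 28, σ(13) = 14, σ(14) = 24, σ(15) = 24, σ(16) = 31, σ(17) = 18, σ(18) = 39, σ(19) = 20, σ(20) = 42, σ(21) = 32, σ(22) = 36, σ(23) = 24, σ(24) = 60. Summing all 24 values: 491. (Average order: Σ_{n ≤ x} σ(n) ~ (π²/12) x². For x = 24, (π²/12)·24² ≈ 473.74.)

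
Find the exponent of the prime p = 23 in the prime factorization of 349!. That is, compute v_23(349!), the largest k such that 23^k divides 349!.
v_23(349!) = 15

Legendre's formula: v_p(n!) = Σ_{k ≥ 1} ⌊n / p^k⌋. For p = 23, n = 349, the terms are:
  ⌊349/23^1⌋ = ⌊349/23⌋ = 15
(the next term ⌊349/23^2⌋ = 0, terminating the sum). Summing: v_23(349!) = 15 = 15.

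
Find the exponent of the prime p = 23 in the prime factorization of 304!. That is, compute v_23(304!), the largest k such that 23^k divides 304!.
v_23(304!) = 13

Legendre's formula: v_p(n!) = Σ_{k ≥ 1} ⌊n / p^k⌋. For p = 23, n = 304, the terms are:
  ⌊304/23^1⌋ = ⌊304/23⌋ = 13
(the next term ⌊304/23^2⌋ = 0, terminating the sum). Summing: v_23(304!) = 13 = 13.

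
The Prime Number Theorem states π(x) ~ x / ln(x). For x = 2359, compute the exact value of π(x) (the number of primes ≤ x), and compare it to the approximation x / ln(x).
π(2359) = 350;  x/ln(x) ≈ 303.76;  relative error ≈ 13.21%.

Directly count primes up to 2359: π(2359) = 350. The PNT approximation gives 2359/ln(2359) ≈ 2359/7.76599 ≈ 303.76. Relative error (π(x) − x/ln(x)) / π(x) ≈ 13.21%; the approximation is known to undercount slightly (Li(x) is a better estimate).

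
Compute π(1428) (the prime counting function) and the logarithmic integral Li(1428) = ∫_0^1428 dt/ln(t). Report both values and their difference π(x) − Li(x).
π(1428) = 225;  Li(1428) ≈ 237.93;  π(x) − Li(x) ≈ -12.93.

Direct count of primes ≤ 1428 gives π(1428) = 225. Numerical evaluation of the logarithmic integral gives Li(1428) ≈ 237.93. The difference π(x) − Li(x) ≈ -12.93 is typically negative for small/moderate x (Li(x) overestimates), though Littlewood's theorem shows this sign changes infinitely often.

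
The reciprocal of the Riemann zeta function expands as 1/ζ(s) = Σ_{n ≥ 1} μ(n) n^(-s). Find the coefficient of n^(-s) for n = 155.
μ(155) = 1

Factor n = 155 = 5 · 31. μ(n) = 0 if any exponent ≥ 2 (not squarefree); otherwise μ(n) = (−1)^{ω(n)} where ω(n) is the number of distinct prime factors. Applying: μ(155) = 1.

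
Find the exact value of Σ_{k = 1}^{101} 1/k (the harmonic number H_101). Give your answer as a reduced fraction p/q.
H_101 = 1463919079240743966268954674710929768361083/281670315928038407744716588098661706369472

Direct summation: H_101 = 1 + 1/2 + ... + 1/101. The least common denominator is lcm(1, ..., 101) = 7041757898200960193617914702466542659236800; over this denominator the numerator is 7041757898200960193617914702466542659236800 + 3520878949100480096808957351233271329618400 + 2347252632733653397872638234155514219745600 + 1760439474550240048404478675616635664809200 + 1408351579640192038723582940493308531847360 + 1173626316366826698936319117077757109872800 + 1005965414028708599088273528923791808462400 + 880219737275120024202239337808317832404600 + 782417544244551132624212744718504739915200 + 704175789820096019361791470246654265923680 + 640159808927360017601628609315140241748800 + 586813158183413349468159558538878554936400 + 541673684476996937970608823266657127633600 + 502982707014354299544136764461895904231200 + 469450526546730679574527646831102843949120 + 440109868637560012101119668904158916202300 + 414221052835350599624583217792149568190400 + 391208772122275566312106372359252369957600 + 370618836747418957558837615919291718907200 + 352087894910048009680895735123327132961840 + 335321804676236199696091176307930602820800 + 320079904463680008800814304657570120874400 + 306163386878302617113822378368110550401600 + 293406579091706674734079779269439277468200 + 281670315928038407744716588098661706369472 + 270836842238498468985304411633328563816800 + 260805848081517044208070914906168246638400 + 251491353507177149772068382230947952115600 + 242819237868998627366134989740225608939200 + 234725263273365339787263823415551421974560 + 227153480587127748181223054918275569652800 + 220054934318780006050559834452079458101150 + 213386602975786672533876203105046747249600 + 207110526417675299812291608896074784095200 + 201193082805741719817654705784758361692480 + 195604386061137783156053186179626184978800 + 190317781032458383611294991958555207006400 + 185309418373709478779418807959645859453600 + 180557894825665645990202941088885709211200 + 176043947455024004840447867561663566480920 + 171750192639047809600436943962598601444800 + 167660902338118099848045588153965301410400 + 163761811586068841712044527964338201377600 + 160039952231840004400407152328785060437200 + 156483508848910226524842548943700947983040 + 153081693439151308556911189184055275200800 + 149824636131935323268466270265245588494400 + 146703289545853337367039889634719638734100 + 143709344861244085584039075560541686923200 + 140835157964019203872358294049330853184736 + 138073684278450199874861072597383189396800 + 135418421119249234492652205816664281908400 + 132863356569829437615432352876727219985600 + 130402924040758522104035457453084123319200 + 128031961785472003520325721863028048349760 + 125745676753588574886034191115473976057800 + 123539612249139652519612538639763906302400 + 121409618934499313683067494870112804469600 + 119351828783067121925727367838415977275200 + 117362631636682669893631911707775710987280 + 115438654068868199895375650860107256708800 + 113576740293563874090611527459137784826400 + 111773934892078733232030392102643534273600 + 110027467159390003025279917226039729050575 + 108334736895399387594121764653331425526720 + 106693301487893336266938101552523373624800 + 105100864152253137218177831380097651630400 + 103555263208837649906145804448037392047600 + 102054462292767539037940792789370183467200 + 100596541402870859908827352892379180846240 + 99179688707055777374900207076993558580800 + 97802193030568891578026593089813092489400 + 96462436961656988953670064417349899441600 + 95158890516229191805647495979277603503200 + 93890105309346135914905529366220568789824 + 92654709186854739389709403979822929726800 + 91451401275337145371661229902162891678400 + 90278947412832822995101470544442854605600 + 89136175926594432830606515221095476699200 + 88021973727512002420223933780831783240460 + 86935282693839014736023638302056082212800 + 85875096319523904800218471981299300722400 + 84840456604830845706239936174295694689600 + 83830451169059049924022794076982650705200 + 82844210567070119924916643558429913638080 + 81880905793034420856022263982169100688800 + 80939745956332875788711663246741869646400 + 80019976115920002200203576164392530218600 + 79120875260684945995706906769286996171200 + 78241754424455113262421274471850473991520 + 77381954925285276852944117609522446804800 + 76540846719575654278455594592027637600400 + 75717826862375916060407684972758523217600 + 74912318065967661634233135132622794247200 + 74123767349483791511767523183858343781440 + 73351644772926668683519944817359819367050 + 72595442249494434985751697963572604734400 + 71854672430622042792019537780270843461600 + 71128867658595557511292067701682249083200 + 70417578982009601936179147024665426592368 + 69720375229712477164533808935312303556800 = 36597976981018599156723866867773244209027075, so H_101 = 36597976981018599156723866867773244209027075/7041757898200960193617914702466542659236800; reducing by gcd(36597976981018599156723866867773244209027075, 7041757898200960193617914702466542659236800) = 25 gives 1463919079240743966268954674710929768361083/281670315928038407744716588098661706369472 ≈ 5.19728. (The PNT-adjacent estimate ln(101) + γ ≈ 5.19234 matches within O(1/n).)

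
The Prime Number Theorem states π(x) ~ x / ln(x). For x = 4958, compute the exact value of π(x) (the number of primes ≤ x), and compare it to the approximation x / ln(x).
π(4958) = 663;  x/ln(x) ≈ 582.69;  relative error ≈ 12.11%.

Directly count primes up to 4958: π(4958) = 663. The PNT approximation gives 4958/ln(4958) ≈ 4958/8.50876 ≈ 582.69. Relative error (π(x) − x/ln(x)) / π(x) ≈ 12.11%; the approximation is known to undercount slightly (Li(x) is a better estimate).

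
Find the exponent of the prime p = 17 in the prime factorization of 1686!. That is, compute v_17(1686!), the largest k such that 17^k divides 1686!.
v_17(1686!) = 104

Legendre's formula: v_p(n!) = Σ_{k ≥ 1} ⌊n / p^k⌋. For p = 17, n = 1686, the terms are:
  ⌊1686/17^1⌋ = ⌊1686/17⌋ = 99
  ⌊1686/17^2⌋ = ⌊1686/289⌋ = 5
(the next term ⌊1686/17^3⌋ = 0, terminating the sum). Summing: v_17(1686!) = 99 + 5 = 104.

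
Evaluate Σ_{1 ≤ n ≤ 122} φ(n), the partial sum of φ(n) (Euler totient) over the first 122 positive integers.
Σ_{n ≤ 122} φ(n) = 4556

Compute φ(n) for each 1 ≤ n ≤ 122: φ(1) = 1, φ(2) = 1, φ(3) = 2, φ(4) = 2, φ(5) = 4, φ(6) = 2, φ(7) = 6, φ(8) = 4, φ(9) = 6, φ(10) = 4, φ(11) = 10, φ(12) = 4, φ(13) = 12, φ(14) = 6, φ(15) = 8, φ(16) = 8, φ(17) = 16, φ(18) = 6, φ(19) = 18, φ(20) = 8, φ(21) = 12, φ(22) = 10, φ(23) = 22, φ(24) = 8, φ(25) = 20, φ(26) = 12, φ(27) = 18, φ(28) = 12, φ(29) = 28, φ(30) = 8, φ(31) = 30, φ(32) = 16, φ(33) = 20, φ(34) = 16, φ(35) = 24, φ(36) = 12, φ(37) = 36, φ(38) = 18, φ(39) = 24, φ(40) = 16, φ(41) = 40, φ(42) = 12, φ(43) = 42, φ(44) = 20, φ(45) = 24, φ(46) = 22, φ(47) = 46, φ(48) = 16, φ(49) = 42, φ(50) = 20, φ(51) = 32, φ(52) = 24, φ(53) = 52, φ(54) = 18, φ(55) = 40, φ(56) = 24, φ(57) = 36, φ(58) = 28, φ(59) = 58, φ(60) = 16, φ(61) = 60, φ(62) = 30, φ(63) = 36, φ(64) = 32, φ(65) = 48, φ(66) = 20, φ(67) = 66, φ(68) = 32, φ(69) = 44, φ(70) = 24, φ(71) = 70, φ(72) = 24, φ(73) = 72, φ(74) = 36, φ(75) = 40, φ(76) = 36, φ(77) = 60, φ(78) = 24, φ(79) = 78, φ(80) = 32, φ(81) = 54, φ(82) = 40, φ(83) = 82, φ(84) = 24, φ(85) = 64, φ(86) = 42, φ(87) = 56, φ(88) = 40, φ(89) = 88, φ(90) = 24, φ(91) = 72, φ(92) = 44, φ(93) = 60, φ(94) = 46, φ(95) = 72, φ(96) = 32, φ(97) = 96, φ(98) = 42, φ(99) = 60, φ(100) = 40, φ(101) = 100, φ(102) = 32, φ(103) = 102, φ(104) = 48, φ(105) = 48, φ(106) = 52, φ(107) = 106, φ(108) = 36, φ(109) = 108, φ(110) = 40, φ(111) = 72, φ(112) = 48, φ(113) = 112, φ(114) = 36, φ(115) = 88, φ(116) = 56, φ(117) = 72, φ(118) = 58, φ(119) = 96, φ(120) = 32, φ(121) = 110, φ(122) = 60. Summing all 122 values: 4556. (Average order: Σ_{n ≤ x} φ(n) ~ (3/π²) x². For x = 122, (3/π²)·122² ≈ 4524.19.)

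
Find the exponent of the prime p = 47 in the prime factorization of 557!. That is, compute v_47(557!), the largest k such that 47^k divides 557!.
v_47(557!) = 11

Legendre's formula: v_p(n!) = Σ_{k ≥ 1} ⌊n / p^k⌋. For p = 47, n = 557, the terms are:
  ⌊557/47^1⌋ = ⌊557/47⌋ = 11
(the next term ⌊557/47^2⌋ = 0, terminating the sum). Summing: v_47(557!) = 11 = 11.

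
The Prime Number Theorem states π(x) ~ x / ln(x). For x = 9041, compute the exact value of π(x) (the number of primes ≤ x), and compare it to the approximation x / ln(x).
π(9041) = 1123;  x/ln(x) ≈ 992.48;  relative error ≈ 11.62%.

Directly count primes up to 9041: π(9041) = 1123. The PNT approximation gives 9041/ln(9041) ≈ 9041/9.10953 ≈ 992.48. Relative error (π(x) − x/ln(x)) / π(x) ≈ 11.62%; the approximation is known to undercount slightly (Li(x) is a better estimate).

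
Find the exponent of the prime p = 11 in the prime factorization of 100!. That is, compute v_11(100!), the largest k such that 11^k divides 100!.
v_11(100!) = 9

Legendre's formula: v_p(n!) = Σ_{k ≥ 1} ⌊n / p^k⌋. For p = 11, n = 100, the terms are:
  ⌊100/11^1⌋ = ⌊100/11⌋ = 9
(the next term ⌊100/11^2⌋ = 0, terminating the sum). Summing: v_11(100!) = 9 = 9.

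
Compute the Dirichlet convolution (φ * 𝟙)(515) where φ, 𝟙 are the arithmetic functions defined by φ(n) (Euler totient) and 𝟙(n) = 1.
(φ * 𝟙)(515) = 515

Divisors of 515: [1, 5, 103, 515]. For each d | 515:
  d = 1: φ(1) · 𝟙(515/1) = 1 · 1 = 1
  d = 5: φ(5) · 𝟙(515/5) = 4 · 1 = 4
  d = 103: φ(103) · 𝟙(515/103) = 102 · 1 = 102
  d = 515: φ(515) · 𝟙(515/515) = 408 · 1 = 408
Summing: (φ * 𝟙)(515) = 1 + 4 + 102 + 408 = 515.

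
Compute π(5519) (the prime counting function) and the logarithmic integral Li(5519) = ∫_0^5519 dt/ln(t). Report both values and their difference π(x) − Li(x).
π(5519) = 729;  Li(5519) ≈ 744.86;  π(x) − Li(x) ≈ -15.86.

Direct count of primes ≤ 5519 gives π(5519) = 729. Numerical evaluation of the logarithmic integral gives Li(5519) ≈ 744.86. The difference π(x) − Li(x) ≈ -15.86 is typically negative for small/moderate x (Li(x) overestimates), though Littlewood's theorem shows this sign changes infinitely often.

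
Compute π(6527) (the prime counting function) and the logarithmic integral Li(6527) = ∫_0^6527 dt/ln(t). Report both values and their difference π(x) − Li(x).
π(6527) = 843;  Li(6527) ≈ 860.70;  π(x) − Li(x) ≈ -17.70.

Direct count of primes ≤ 6527 gives π(6527) = 843. Numerical evaluation of the logarithmic integral gives Li(6527) ≈ 860.70. The difference π(x) − Li(x) ≈ -17.70 is typically negative for small/moderate x (Li(x) overestimates), though Littlewood's theorem shows this sign changes infinitely often.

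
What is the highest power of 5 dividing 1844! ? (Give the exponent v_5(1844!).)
v_5(1844!) = 457

Legendre's formula: v_p(n!) = Σ_{k ≥ 1} ⌊n / p^k⌋. For p = 5, n = 1844, the terms are:
  ⌊1844/5^1⌋ = ⌊1844/5⌋ = 368
  ⌊1844/5^2⌋ = ⌊1844/25⌋ = 73
  ⌊1844/5^3⌋ = ⌊1844/125⌋ = 14
  ⌊1844/5^4⌋ = ⌊1844/625⌋ = 2
(the next term ⌊1844/5^5⌋ = 0, terminating the sum). Summing: v_5(1844!) = 368 + 73 + 14 + 2 = 457.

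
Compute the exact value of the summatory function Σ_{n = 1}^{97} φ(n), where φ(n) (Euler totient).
Σ_{n ≤ 97} φ(n) = 2902

Compute φ(n) for each 1 ≤ n ≤ 97: φ(1) = 1, φ(2) = 1, φ(3) = 2, φ(4) = 2, φ(5) = 4, φ(6) = 2, φ(7) = 6, φ(8) = 4, φ(9) = 6, φ(10) = 4, φ(11) = 10, φ(12) = 4, φ(13) = 12, φ(14) = 6, φ(15) = 8, φ(16) = 8, φ(17) = 16, φ(18) = 6, φ(19) = 18, φ(20) = 8, φ(21) = 12, φ(22) = 10, φ(23) = 22, φ(24) = 8, φ(25) = 20, φ(26) = 12, φ(27) = 18, φ(28) = 12, φ(29) = 28, φ(30) = 8, φ(31) = 30, φ(32) = 16, φ(33) = 20, φ(34) = 16, φ(35) = 24, φ(36) = 12, φ(37) = 36, φ(38) = 18, φ(39) = 24, φ(40) = 16, φ(41) = 40, φ(42) = 12, φ(43) = 42, φ(44) = 20, φ(45) = 24, φ(46) = 22, φ(47) = 46, φ(48) = 16, φ(49) = 42, φ(50) = 20, φ(51) = 32, φ(52) = 24, φ(53) = 52, φ(54) = 18, φ(55) = 40, φ(56) = 24, φ(57) = 36, φ(58) = 28, φ(59) = 58, φ(60) = 16, φ(61) = 60, φ(62) = 30, φ(63) = 36, φ(64) = 32, φ(65) = 48, φ(66) = 20, φ(67) = 66, φ(68) = 32, φ(69) = 44, φ(70) = 24, φ(71) = 70, φ(72) = 24, φ(73) = 72, φ(74) = 36, φ(75) = 40, φ(76) = 36, φ(77) = 60, φ(78) = 24, φ(79) = 78, φ(80) = 32, φ(81) = 54, φ(82) = 40, φ(83) = 82, φ(84) = 24, φ(85) = 64, φ(86) = 42, φ(87) = 56, φ(88) = 40, φ(89) = 88, φ(90) = 24, φ(91) = 72, φ(92) = 44, φ(93) = 60, φ(94) = 46, φ(95) = 72, φ(96) = 32, φ(97) = 96. Summing all 97 values: 2902. (Average order: Σ_{n ≤ x} φ(n) ~ (3/π²) x². For x = 97, (3/π²)·97² ≈ 2859.99.)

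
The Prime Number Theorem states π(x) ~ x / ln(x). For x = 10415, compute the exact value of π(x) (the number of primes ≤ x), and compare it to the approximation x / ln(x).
π(10415) = 1274;  x/ln(x) ≈ 1125.82;  relative error ≈ 11.63%.

Directly count primes up to 10415: π(10415) = 1274. The PNT approximation gives 10415/ln(10415) ≈ 10415/9.25100 ≈ 1125.82. Relative error (π(x) − x/ln(x)) / π(x) ≈ 11.63%; the approximation is known to undercount slightly (Li(x) is a better estimate).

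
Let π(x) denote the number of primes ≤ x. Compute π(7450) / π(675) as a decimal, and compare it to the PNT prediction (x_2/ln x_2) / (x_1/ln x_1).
π(7450)/π(675) = 942/122 ≈ 7.7213;  PNT prediction ≈ 8.0645.

π(675) = 122 and π(7450) = 942, so π(7450)/π(675) ≈ 7.7213. The PNT-predicted ratio is (7450/ln(7450)) / (675/ln(675)) ≈ 8.0645. The two agree to within a few percent, as expected.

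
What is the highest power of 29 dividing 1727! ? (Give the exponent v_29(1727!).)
v_29(1727!) = 61

Legendre's formula: v_p(n!) = Σ_{k ≥ 1} ⌊n / p^k⌋. For p = 29, n = 1727, the terms are:
  ⌊1727/29^1⌋ = ⌊1727/29⌋ = 59
  ⌊1727/29^2⌋ = ⌊1727/841⌋ = 2
(the next term ⌊1727/29^3⌋ = 0, terminating the sum). Summing: v_29(1727!) = 59 + 2 = 61.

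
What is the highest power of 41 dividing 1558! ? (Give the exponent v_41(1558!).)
v_41(1558!) = 38

Legendre's formula: v_p(n!) = Σ_{k ≥ 1} ⌊n / p^k⌋. For p = 41, n = 1558, the terms are:
  ⌊1558/41^1⌋ = ⌊1558/41⌋ = 38
(the next term ⌊1558/41^2⌋ = 0, terminating the sum). Summing: v_41(1558!) = 38 = 38.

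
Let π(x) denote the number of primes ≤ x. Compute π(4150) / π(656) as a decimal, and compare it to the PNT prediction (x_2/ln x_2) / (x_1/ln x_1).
π(4150)/π(656) = 570/119 ≈ 4.7899;  PNT prediction ≈ 4.9254.

π(656) = 119 and π(4150) = 570, so π(4150)/π(656) ≈ 4.7899. The PNT-predicted ratio is (4150/ln(4150)) / (656/ln(656)) ≈ 4.9254. The two agree to within a few percent, as expected.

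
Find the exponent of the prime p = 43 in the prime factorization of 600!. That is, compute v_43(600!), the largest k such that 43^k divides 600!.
v_43(600!) = 13

Legendre's formula: v_p(n!) = Σ_{k ≥ 1} ⌊n / p^k⌋. For p = 43, n = 600, the terms are:
  ⌊600/43^1⌋ = ⌊600/43⌋ = 13
(the next term ⌊600/43^2⌋ = 0, terminating the sum). Summing: v_43(600!) = 13 = 13.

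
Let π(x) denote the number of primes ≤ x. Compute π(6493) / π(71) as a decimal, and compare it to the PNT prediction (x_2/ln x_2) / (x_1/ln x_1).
π(6493)/π(71) = 842/20 ≈ 42.1000;  PNT prediction ≈ 44.4069.

π(71) = 20 and π(6493) = 842, so π(6493)/π(71) ≈ 42.1000. The PNT-predicted ratio is (6493/ln(6493)) / (71/ln(71)) ≈ 44.4069. The two agree to within a few percent, as expected.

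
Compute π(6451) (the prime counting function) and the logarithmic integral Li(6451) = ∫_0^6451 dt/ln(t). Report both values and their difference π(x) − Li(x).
π(6451) = 838;  Li(6451) ≈ 852.04;  π(x) − Li(x) ≈ -14.04.

Direct count of primes ≤ 6451 gives π(6451) = 838. Numerical evaluation of the logarithmic integral gives Li(6451) ≈ 852.04. The difference π(x) − Li(x) ≈ -14.04 is typically negative for small/moderate x (Li(x) overestimates), though Littlewood's theorem shows this sign changes infinitely often.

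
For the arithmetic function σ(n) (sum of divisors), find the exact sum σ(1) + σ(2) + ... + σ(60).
Σ_{n ≤ 60} σ(n) = 3014

Compute σ(n) for each 1 ≤ n ≤ 60: σ(1) = 1, σ(2) = 3, σ(3) = 4, σ(4) = 7, σ(5) = 6, σ(6) = 12, σ(7) = 8, σ(8) = 15, σ(9) = 13, σ(10) = 18, σ(11) = 12, σ(12) = 28, σ(13) = 14, σ(14) = 24, σ(15) = 24, σ(16) = 31, σ(17) = 18, σ(18) = 39, σ(19) = 20, σ(20) = 42, σ(21) = 32, σ(22) = 36, σ(23) = 24, σ(24) = 60, σ(25) = 31, σ(26) = 42, σ(27) = 40, σ(28) = 56, σ(29) = 30, σ(30) = 72, σ(31) = 32, σ(32) = 63, σ(33) = 48, σ(34) = 54, σ(35) = 48, σ(36) = 91, σ(37) = 38, σ(38) = 60, σ(39) = 56, σ(40) = 90, σ(41) = 42, σ(42) = 96, σ(43) = 44, σ(44) = 84, σ(45) = 78, σ(46) = 72, σ(47) = 48, σ(48) = 124, σ(49) = 57, σ(50) = 93, σ(51) = 72, σ(52) = 98, σ(53) = 54, σ(54) = 120, σ(55) = 72, σ(56) = 120, σ(57) = 80, σ(58) = 90, σ(59) = 60, σ(60) = 168. Summing all 60 values: 3014. (Average order: Σ_{n ≤ x} σ(n) ~ (π²/12) x². For x = 60, (π²/12)·60² ≈ 2960.88.)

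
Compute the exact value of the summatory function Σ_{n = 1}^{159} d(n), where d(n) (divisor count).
Σ_{n ≤ 159} d(n) = 830

Compute d(n) for each 1 ≤ n ≤ 159: d(1) = 1, d(2) = 2, d(3) = 2, d(4) = 3, d(5) = 2, d(6) = 4, d(7) = 2, d(8) = 4, d(9) = 3, d(10) = 4, d(11) = 2, d(12) = 6, d(13) = 2, d(14) = 4, d(15) = 4, d(16) = 5, d(17) = 2, d(18) = 6, d(19) = 2, d(20) = 6, d(21) = 4, d(22) = 4, d(23) = 2, d(24) = 8, d(25) = 3, d(26) = 4, d(27) = 4, d(28) = 6, d(29) = 2, d(30) = 8, d(31) = 2, d(32) = 6, d(33) = 4, d(34) = 4, d(35) = 4, d(36) = 9, d(37) = 2, d(38) = 4, d(39) = 4, d(40) = 8, d(41) = 2, d(42) = 8, d(43) = 2, d(44) = 6, d(45) = 6, d(46) = 4, d(47) = 2, d(48) = 10, d(49) = 3, d(50) = 6, d(51) = 4, d(52) = 6, d(53) = 2, d(54) = 8, d(55) = 4, d(56) = 8, d(57) = 4, d(58) = 4, d(59) = 2, d(60) = 12, d(61) = 2, d(62) = 4, d(63) = 6, d(64) = 7, d(65) = 4, d(66) = 8, d(67) = 2, d(68) = 6, d(69) = 4, d(70) = 8, d(71) = 2, d(72) = 12, d(73) = 2, d(74) = 4, d(75) = 6, d(76) = 6, d(77) = 4, d(78) = 8, d(79) = 2, d(80) = 10, d(81) = 5, d(82) = 4, d(83) = 2, d(84) = 12, d(85) = 4, d(86) = 4, d(87) = 4, d(88) = 8, d(89) = 2, d(90) = 12, d(91) = 4, d(92) = 6, d(93) = 4, d(94) = 4, d(95) = 4, d(96) = 12, d(97) = 2, d(98) = 6, d(99) = 6, d(100) = 9, d(101) = 2, d(102) = 8, d(103) = 2, d(104) = 8, d(105) = 8, d(106) = 4, d(107) = 2, d(108) = 12, d(109) = 2, d(110) = 8, d(111) = 4, d(112) = 10, d(113) = 2, d(114) = 8, d(115) = 4, d(116) = 6, d(117) = 6, d(118) = 4, d(119) = 4, d(120) = 16, d(121) = 3, d(122) = 4, d(123) = 4, d(124) = 6, d(125) = 4, d(126) = 12, d(127) = 2, d(128) = 8, d(129) = 4, d(130) = 8, d(131) = 2, d(132) = 12, d(133) = 4, d(134) = 4, d(135) = 8, d(136) = 8, d(137) = 2, d(138) = 8, d(139) = 2, d(140) = 12, d(141) = 4, d(142) = 4, d(143) = 4, d(144) = 15, d(145) = 4, d(146) = 4, d(147) = 6, d(148) = 6, d(149) = 2, d(150) = 12, d(151) = 2, d(152) = 8, d(153) = 6, d(154) = 8, d(155) = 4, d(156) = 12, d(157) = 2, d(158) = 4, d(159) = 4. Summing all 159 values: 830. (Dirichlet's divisor formula: Σ_{n ≤ x} d(n) = x ln(x) + (2γ − 1) x + O(√x). For x = 159, the asymptotic estimate is ≈ 830.51.)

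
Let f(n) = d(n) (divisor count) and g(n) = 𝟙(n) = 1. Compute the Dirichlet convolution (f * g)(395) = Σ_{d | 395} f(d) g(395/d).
(d * 𝟙)(395) = 9

Divisors of 395: [1, 5, 79, 395]. For each d | 395:
  d = 1: d(1) · 𝟙(395/1) = 1 · 1 = 1
  d = 5: d(5) · 𝟙(395/5) = 2 · 1 = 2
  d = 79: d(79) · 𝟙(395/79) = 2 · 1 = 2
  d = 395: d(395) · 𝟙(395/395) = 4 · 1 = 4
Summing: (d * 𝟙)(395) = 1 + 2 + 2 + 4 = 9.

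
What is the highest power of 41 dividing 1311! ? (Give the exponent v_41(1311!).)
v_41(1311!) = 31

Legendre's formula: v_p(n!) = Σ_{k ≥ 1} ⌊n / p^k⌋. For p = 41, n = 1311, the terms are:
  ⌊1311/41^1⌋ = ⌊1311/41⌋ = 31
(the next term ⌊1311/41^2⌋ = 0, terminating the sum). Summing: v_41(1311!) = 31 = 31.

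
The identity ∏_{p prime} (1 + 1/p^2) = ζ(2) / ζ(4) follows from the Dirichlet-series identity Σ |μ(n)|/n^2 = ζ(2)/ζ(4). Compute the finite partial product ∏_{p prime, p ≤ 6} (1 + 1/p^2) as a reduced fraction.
∏ = 13/9

The primes p ≤ 6 are [2, 3, 5]. For each, (1 + 1/p^2) = (p^2 + 1)/p^2. Multiplying these fractions over p ∈ [2, 3, 5] gives 13/9. (In the limit P → ∞ this tends to ζ(2)/ζ(4).)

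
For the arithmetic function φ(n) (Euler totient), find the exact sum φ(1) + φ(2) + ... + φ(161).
Σ_{n ≤ 161} φ(n) = 7938

Compute φ(n) for each 1 ≤ n ≤ 161: φ(1) = 1, φ(2) = 1, φ(3) = 2, φ(4) = 2, φ(5) = 4, φ(6) = 2, φ(7) = 6, φ(8) = 4, φ(9) = 6, φ(10) = 4, φ(11) = 10, φ(12) = 4, φ(13) = 12, φ(14) = 6, φ(15) = 8, φ(16) = 8, φ(17) = 16, φ(18) = 6, φ(19) = 18, φ(20) = 8, φ(21) = 12, φ(22) = 10, φ(23) = 22, φ(24) = 8, φ(25) = 20, φ(26) = 12, φ(27) = 18, φ(28) = 12, φ(29) = 28, φ(30) = 8, φ(31) = 30, φ(32) = 16, φ(33) = 20, φ(34) = 16, φ(35) = 24, φ(36) = 12, φ(37) = 36, φ(38) = 18, φ(39) = 24, φ(40) = 16, φ(41) = 40, φ(42) = 12, φ(43) = 42, φ(44) = 20, φ(45) = 24, φ(46) = 22, φ(47) = 46, φ(48) = 16, φ(49) = 42, φ(50) = 20, φ(51) = 32, φ(52) = 24, φ(53) = 52, φ(54) = 18, φ(55) = 40, φ(56) = 24, φ(57) = 36, φ(58) = 28, φ(59) = 58, φ(60) = 16, φ(61) = 60, φ(62) = 30, φ(63) = 36, φ(64) = 32, φ(65) = 48, φ(66) = 20, φ(67) = 66, φ(68) = 32, φ(69) = 44, φ(70) = 24, φ(71) = 70, φ(72) = 24, φ(73) = 72, φ(74) = 36, φ(75) = 40, φ(76) = 36, φ(77) = 60, φ(78) = 24, φ(79) = 78, φ(80) = 32, φ(81) = 54, φ(82) = 40, φ(83) = 82, φ(84) = 24, φ(85) = 64, φ(86) = 42, φ(87) = 56, φ(88) = 40, φ(89) = 88, φ(90) = 24, φ(91) = 72, φ(92) = 44, φ(93) = 60, φ(94) = 46, φ(95) = 72, φ(96) = 32, φ(97) = 96, φ(98) = 42, φ(99) = 60, φ(100) = 40, φ(101) = 100, φ(102) = 32, φ(103) = 102, φ(104) = 48, φ(105) = 48, φ(106) = 52, φ(107) = 106, φ(108) = 36, φ(109) = 108, φ(110) = 40, φ(111) = 72, φ(112) = 48, φ(113) = 112, φ(114) = 36, φ(115) = 88, φ(116) = 56, φ(117) = 72, φ(118) = 58, φ(119) = 96, φ(120) = 32, φ(121) = 110, φ(122) = 60, φ(123) = 80, φ(124) = 60, φ(125) = 100, φ(126) = 36, φ(127) = 126, φ(128) = 64, φ(129) = 84, φ(130) = 48, φ(131) = 130, φ(132) = 40, φ(133) = 108, φ(134) = 66, φ(135) = 72, φ(136) = 64, φ(137) = 136, φ(138) = 44, φ(139) = 138, φ(140) = 48, φ(141) = 92, φ(142) = 70, φ(143) = 120, φ(144) = 48, φ(145) = 112, φ(146) = 72, φ(147) = 84, φ(148) = 72, φ(149) = 148, φ(150) = 40, φ(151) = 150, φ(152) = 72, φ(153) = 96, φ(154) = 60, φ(155) = 120, φ(156) = 48, φ(157) = 156, φ(158) = 78, φ(159) = 104, φ(160) = 64, φ(161) = 132. Summing all 161 values: 7938. (Average order: Σ_{n ≤ x} φ(n) ~ (3/π²) x². For x = 161, (3/π²)·161² ≈ 7879.04.)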